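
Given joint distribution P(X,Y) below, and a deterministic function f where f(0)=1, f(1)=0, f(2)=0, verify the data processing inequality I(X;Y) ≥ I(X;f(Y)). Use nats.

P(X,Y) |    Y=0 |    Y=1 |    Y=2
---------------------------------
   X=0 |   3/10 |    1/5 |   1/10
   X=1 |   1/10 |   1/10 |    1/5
I(X;Y) = 0.0662, I(X;f(Y)) = 0.0322, inequality holds: 0.0662 ≥ 0.0322

Data Processing Inequality: For any Markov chain X → Y → Z, we have I(X;Y) ≥ I(X;Z).

Here Z = f(Y) is a deterministic function of Y, forming X → Y → Z.

Original I(X;Y) = 0.0662 nats

After applying f:
P(X,Z) where Z=f(Y):
- P(X,Z=0) = P(X,Y=1) + P(X,Y=2)
- P(X,Z=1) = P(X,Y=0)

I(X;Z) = I(X;f(Y)) = 0.0322 nats

Verification: 0.0662 ≥ 0.0322 ✓

Information cannot be created by processing; the function f can only lose information about X.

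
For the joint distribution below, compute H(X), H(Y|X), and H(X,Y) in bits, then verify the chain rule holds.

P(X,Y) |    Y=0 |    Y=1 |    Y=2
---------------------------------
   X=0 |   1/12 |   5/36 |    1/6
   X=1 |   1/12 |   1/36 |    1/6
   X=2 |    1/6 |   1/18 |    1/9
H(X,Y) = 3.0130, H(X) = 1.5715, H(Y|X) = 1.4415 (all in bits)

Chain rule: H(X,Y) = H(X) + H(Y|X)

Left side — joint entropy directly:
H(X,Y) = -Σ p(x,y) log p(x,y) = 3.0130 bits

Right side — compute H(Y|X) from the conditional distributions:
P(X) = (7/18, 5/18, 1/3), so H(X) = 1.5715 bits
H(Y|X) = Σ_x P(X=x) · H(Y|X=x):
  P(Y|X=0) = (3/14, 5/14, 3/7), H(Y|X=0) = 1.5306, weight P(X=0) = 7/18
  P(Y|X=1) = (3/10, 1/10, 3/5), H(Y|X=1) = 1.2955, weight P(X=1) = 5/18
  P(Y|X=2) = (1/2, 1/6, 1/3), H(Y|X=2) = 1.4591, weight P(X=2) = 1/3
H(Y|X) = 1.4415 bits

H(X) + H(Y|X) = 1.5715 + 1.4415 = 3.0130 bits

Both sides equal 3.0130 bits. ✓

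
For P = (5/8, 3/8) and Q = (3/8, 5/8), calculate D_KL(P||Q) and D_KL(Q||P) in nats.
D_KL(P||Q) = 0.1277, D_KL(Q||P) = 0.1277

KL divergence is not symmetric: D_KL(P||Q) ≠ D_KL(Q||P) in general.

D_KL(P||Q) = 0.1277 nats
D_KL(Q||P) = 0.1277 nats

In this case they happen to be equal (to 4 decimal places).

This asymmetry is why KL divergence is not a true distance metric.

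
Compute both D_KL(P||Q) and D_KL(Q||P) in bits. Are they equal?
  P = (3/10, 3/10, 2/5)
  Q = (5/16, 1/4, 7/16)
D_KL(P||Q) = 0.0095, D_KL(Q||P) = 0.0092

KL divergence is not symmetric: D_KL(P||Q) ≠ D_KL(Q||P) in general.

D_KL(P||Q) = 0.0095 bits
D_KL(Q||P) = 0.0092 bits

No, they are not equal!

This asymmetry is why KL divergence is not a true distance metric.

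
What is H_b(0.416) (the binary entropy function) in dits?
0.2949 dits

The binary entropy function is:
H(p) = -p log(p) - (1-p) log(1-p)

H(0.416) = -0.416 × log_10(0.416) - 0.584 × log_10(0.584)
H(0.416) = 0.2949 dits

Note: Binary entropy is maximized at p=0.5 (H=1 bit) and minimized at p=0 or p=1 (H=0).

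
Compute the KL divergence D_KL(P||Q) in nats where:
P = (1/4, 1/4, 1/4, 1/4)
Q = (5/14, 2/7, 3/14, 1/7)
0.0559 nats

KL divergence: D_KL(P||Q) = Σ p(x) log(p(x)/q(x))

Computing term by term:
  x=0: 1/4 × log_e[(1/4)/(5/14)] = 1/4 × -0.3567 = -0.0892
  x=1: 1/4 × log_e[(1/4)/(2/7)] = 1/4 × -0.1335 = -0.0334
  x=2: 1/4 × log_e[(1/4)/(3/14)] = 1/4 × 0.1542 = 0.0385
  x=3: 1/4 × log_e[(1/4)/(1/7)] = 1/4 × 0.5596 = 0.1399

D_KL(P||Q) = 0.0559 nats

Note: KL divergence is always non-negative and equals 0 iff P = Q.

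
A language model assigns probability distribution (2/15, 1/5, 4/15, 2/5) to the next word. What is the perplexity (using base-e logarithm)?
3.7044

Perplexity is e^H (or exp(H) for natural log).

First, H = -Σ p log p = 1.3095 nats
Perplexity = e^1.3095 = 3.7044

Interpretation: The model's uncertainty is equivalent to choosing uniformly among 3.7 options.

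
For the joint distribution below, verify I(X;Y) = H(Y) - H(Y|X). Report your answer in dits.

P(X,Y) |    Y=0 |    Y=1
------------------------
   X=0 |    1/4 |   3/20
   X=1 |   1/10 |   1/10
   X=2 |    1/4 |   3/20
I(X;Y) = 0.0022 dits

Mutual information has multiple equivalent forms:
- I(X;Y) = H(X) - H(X|Y)
- I(X;Y) = H(Y) - H(Y|X)
- I(X;Y) = H(X) + H(Y) - H(X,Y)

Computing all quantities:
H(X) = 0.4581, H(Y) = 0.2923, H(X,Y) = 0.7482
H(X|Y) = 0.4559, H(Y|X) = 0.2901

Verification:
H(X) - H(X|Y) = 0.4581 - 0.4559 = 0.0022
H(Y) - H(Y|X) = 0.2923 - 0.2901 = 0.0022
H(X) + H(Y) - H(X,Y) = 0.4581 + 0.2923 - 0.7482 = 0.0022

All forms give I(X;Y) = 0.0022 dits. ✓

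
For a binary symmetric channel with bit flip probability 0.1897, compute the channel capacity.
0.2992 bits

For a binary symmetric channel (BSC) with error probability p:
Capacity C = 1 - H(p) bits per symbol

where H(p) = -p log₂(p) - (1-p) log₂(1-p) is the binary entropy function.

H(0.1897) = 0.7008 bits
C = 1 - 0.7008 = 0.2992 bits per symbol

This means we can reliably transmit up to 0.2992 bits of information per channel use.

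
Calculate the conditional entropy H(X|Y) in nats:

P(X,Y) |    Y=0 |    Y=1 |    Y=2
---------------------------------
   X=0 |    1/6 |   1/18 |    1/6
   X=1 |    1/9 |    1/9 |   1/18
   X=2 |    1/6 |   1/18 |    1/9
1.0492 nats

Using the chain rule: H(X|Y) = H(X,Y) - H(Y)

First, compute H(X,Y) = 2.1100 nats

Marginal P(Y) = (4/9, 2/9, 1/3)
H(Y) = 1.0609 nats

H(X|Y) = H(X,Y) - H(Y) = 2.1100 - 1.0609 = 1.0492 nats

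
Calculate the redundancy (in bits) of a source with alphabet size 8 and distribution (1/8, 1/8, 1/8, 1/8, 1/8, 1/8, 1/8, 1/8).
0.0000 bits

Redundancy measures how far a source is from maximum entropy:
R = H_max - H(X)

Maximum entropy for 8 symbols: H_max = log_2(8) = 3.0000 bits
Actual entropy: H(X) = 3.0000 bits
Redundancy: R = 3.0000 - 3.0000 = 0.0000 bits

This redundancy represents potential for compression: the source could be compressed by 0.0000 bits per symbol.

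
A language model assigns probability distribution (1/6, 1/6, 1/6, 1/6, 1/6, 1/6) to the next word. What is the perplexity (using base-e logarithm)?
6.0000

Perplexity is e^H (or exp(H) for natural log).

First, H = -Σ p log p = 1.7918 nats
Perplexity = e^1.7918 = 6.0000

Interpretation: The model's uncertainty is equivalent to choosing uniformly among 6.0 options.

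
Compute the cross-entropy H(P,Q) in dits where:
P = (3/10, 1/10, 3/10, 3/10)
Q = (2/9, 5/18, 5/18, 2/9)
0.6144 dits

Cross-entropy: H(P,Q) = -Σ p(x) log q(x)

Alternatively: H(P,Q) = H(P) + D_KL(P||Q)
H(P) = 0.5706 dits
D_KL(P||Q) = 0.0439 dits

H(P,Q) = 0.5706 + 0.0439 = 0.6144 dits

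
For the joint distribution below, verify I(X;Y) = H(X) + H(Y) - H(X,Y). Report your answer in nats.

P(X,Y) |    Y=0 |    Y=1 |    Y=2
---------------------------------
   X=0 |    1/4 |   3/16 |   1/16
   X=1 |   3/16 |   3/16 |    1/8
I(X;Y) = 0.0151 nats

Mutual information has multiple equivalent forms:
- I(X;Y) = H(X) - H(X|Y)
- I(X;Y) = H(Y) - H(Y|X)
- I(X;Y) = H(X) + H(Y) - H(X,Y)

Computing all quantities:
H(X) = 0.6931, H(Y) = 1.0434, H(X,Y) = 1.7214
H(X|Y) = 0.6780, H(Y|X) = 1.0283

Verification:
H(X) - H(X|Y) = 0.6931 - 0.6780 = 0.0151
H(Y) - H(Y|X) = 1.0434 - 1.0283 = 0.0151
H(X) + H(Y) - H(X,Y) = 0.6931 + 1.0434 - 1.7214 = 0.0151

All forms give I(X;Y) = 0.0151 nats. ✓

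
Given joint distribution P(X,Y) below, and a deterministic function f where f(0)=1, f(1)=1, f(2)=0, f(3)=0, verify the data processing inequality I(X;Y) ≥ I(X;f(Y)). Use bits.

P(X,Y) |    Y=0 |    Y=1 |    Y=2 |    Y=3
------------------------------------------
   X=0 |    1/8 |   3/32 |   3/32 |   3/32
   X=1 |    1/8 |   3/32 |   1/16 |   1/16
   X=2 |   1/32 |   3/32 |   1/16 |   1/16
I(X;Y) = 0.0392, I(X;f(Y)) = 0.0091, inequality holds: 0.0392 ≥ 0.0091

Data Processing Inequality: For any Markov chain X → Y → Z, we have I(X;Y) ≥ I(X;Z).

Here Z = f(Y) is a deterministic function of Y, forming X → Y → Z.

Original I(X;Y) = 0.0392 bits

After applying f:
P(X,Z) where Z=f(Y):
- P(X,Z=0) = P(X,Y=2) + P(X,Y=3)
- P(X,Z=1) = P(X,Y=0) + P(X,Y=1)

I(X;Z) = I(X;f(Y)) = 0.0091 bits

Verification: 0.0392 ≥ 0.0091 ✓

Information cannot be created by processing; the function f can only lose information about X.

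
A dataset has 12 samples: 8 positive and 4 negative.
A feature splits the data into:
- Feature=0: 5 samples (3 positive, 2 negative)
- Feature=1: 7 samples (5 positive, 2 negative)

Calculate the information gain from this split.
0.0102 bits

Information Gain = H(Y) - H(Y|Feature)

Before split:
P(positive) = 8/12 = 0.6667
H(Y) = 0.9183 bits

After split:
Feature=0: H = 0.9710 bits (weight = 5/12)
Feature=1: H = 0.8631 bits (weight = 7/12)
H(Y|Feature) = (5/12)×0.9710 + (7/12)×0.8631 = 0.9080 bits

Information Gain = 0.9183 - 0.9080 = 0.0102 bits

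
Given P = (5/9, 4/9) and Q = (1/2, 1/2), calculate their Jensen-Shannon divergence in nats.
0.0015 nats

Jensen-Shannon divergence is:
JSD(P||Q) = 0.5 × D_KL(P||M) + 0.5 × D_KL(Q||M)
where M = 0.5 × (P + Q) is the mixture distribution.

M = 0.5 × (5/9, 4/9) + 0.5 × (1/2, 1/2) = (19/36, 17/36)

D_KL(P||M) = 0.0016 nats
D_KL(Q||M) = 0.0015 nats

JSD(P||Q) = 0.5 × 0.0016 + 0.5 × 0.0015 = 0.0015 nats

Unlike KL divergence, JSD is symmetric and bounded: 0 ≤ JSD ≤ log(2).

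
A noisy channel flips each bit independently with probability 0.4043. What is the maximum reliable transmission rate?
0.0266 bits

For a binary symmetric channel (BSC) with error probability p:
Capacity C = 1 - H(p) bits per symbol

where H(p) = -p log₂(p) - (1-p) log₂(1-p) is the binary entropy function.

H(0.4043) = 0.9734 bits
C = 1 - 0.9734 = 0.0266 bits per symbol

This means we can reliably transmit up to 0.0266 bits of information per channel use.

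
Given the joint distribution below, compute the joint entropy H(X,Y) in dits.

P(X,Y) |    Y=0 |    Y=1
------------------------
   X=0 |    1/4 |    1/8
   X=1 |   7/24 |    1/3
0.5785 dits

Joint entropy is H(X,Y) = -Σ_{x,y} p(x,y) log p(x,y).

Summing over all non-zero entries:
H(X,Y) = -[1/4·log_10(1/4) + 1/8·log_10(1/8) + 7/24·log_10(7/24) + 1/3·log_10(1/3)]
H(X,Y) = 0.5785 dits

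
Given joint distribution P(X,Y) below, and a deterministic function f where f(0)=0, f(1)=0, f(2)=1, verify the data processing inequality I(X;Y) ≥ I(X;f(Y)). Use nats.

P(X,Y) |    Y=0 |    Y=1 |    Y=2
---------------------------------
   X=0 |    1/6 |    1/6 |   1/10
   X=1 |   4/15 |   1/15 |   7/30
I(X;Y) = 0.0523, I(X;f(Y)) = 0.0185, inequality holds: 0.0523 ≥ 0.0185

Data Processing Inequality: For any Markov chain X → Y → Z, we have I(X;Y) ≥ I(X;Z).

Here Z = f(Y) is a deterministic function of Y, forming X → Y → Z.

Original I(X;Y) = 0.0523 nats

After applying f:
P(X,Z) where Z=f(Y):
- P(X,Z=0) = P(X,Y=0) + P(X,Y=1)
- P(X,Z=1) = P(X,Y=2)

I(X;Z) = I(X;f(Y)) = 0.0185 nats

Verification: 0.0523 ≥ 0.0185 ✓

Information cannot be created by processing; the function f can only lose information about X.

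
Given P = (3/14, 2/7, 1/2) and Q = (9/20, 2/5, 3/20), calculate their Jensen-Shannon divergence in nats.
0.0759 nats

Jensen-Shannon divergence is:
JSD(P||Q) = 0.5 × D_KL(P||M) + 0.5 × D_KL(Q||M)
where M = 0.5 × (P + Q) is the mixture distribution.

M = 0.5 × (3/14, 2/7, 1/2) + 0.5 × (9/20, 2/5, 3/20) = (0.332143, 12/35, 13/40)

D_KL(P||M) = 0.0694 nats
D_KL(Q||M) = 0.0823 nats

JSD(P||Q) = 0.5 × 0.0694 + 0.5 × 0.0823 = 0.0759 nats

Unlike KL divergence, JSD is symmetric and bounded: 0 ≤ JSD ≤ log(2).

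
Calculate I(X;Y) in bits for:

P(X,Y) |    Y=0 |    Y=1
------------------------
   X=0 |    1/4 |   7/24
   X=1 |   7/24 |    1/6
0.0222 bits

Mutual information: I(X;Y) = H(X) + H(Y) - H(X,Y)

Marginals:
P(X) = (13/24, 11/24), H(X) = 0.9950 bits
P(Y) = (13/24, 11/24), H(Y) = 0.9950 bits

Joint entropy: H(X,Y) = 1.9678 bits

I(X;Y) = 0.9950 + 0.9950 - 1.9678 = 0.0222 bits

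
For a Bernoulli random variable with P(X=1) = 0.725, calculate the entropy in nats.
0.5882 nats

The binary entropy function is:
H(p) = -p log(p) - (1-p) log(1-p)

H(0.725) = -0.725 × log_e(0.725) - 0.275 × log_e(0.275)
H(0.725) = 0.5882 nats

Note: Binary entropy is maximized at p=0.5 (H=1 bit) and minimized at p=0 or p=1 (H=0).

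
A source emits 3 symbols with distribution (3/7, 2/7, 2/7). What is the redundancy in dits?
0.0085 dits

Redundancy measures how far a source is from maximum entropy:
R = H_max - H(X)

Maximum entropy for 3 symbols: H_max = log_10(3) = 0.4771 dits
Actual entropy: H(X) = 0.4686 dits
Redundancy: R = 0.4771 - 0.4686 = 0.0085 dits

This redundancy represents potential for compression: the source could be compressed by 0.0085 dits per symbol.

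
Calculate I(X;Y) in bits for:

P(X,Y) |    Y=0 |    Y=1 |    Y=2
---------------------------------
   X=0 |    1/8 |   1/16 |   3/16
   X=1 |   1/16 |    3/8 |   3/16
0.1484 bits

Mutual information: I(X;Y) = H(X) + H(Y) - H(X,Y)

Marginals:
P(X) = (3/8, 5/8), H(X) = 0.9544 bits
P(Y) = (3/16, 7/16, 3/8), H(Y) = 1.5052 bits

Joint entropy: H(X,Y) = 2.3113 bits

I(X;Y) = 0.9544 + 1.5052 - 2.3113 = 0.1484 bits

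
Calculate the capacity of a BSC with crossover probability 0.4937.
0.0001 bits

For a binary symmetric channel (BSC) with error probability p:
Capacity C = 1 - H(p) bits per symbol

where H(p) = -p log₂(p) - (1-p) log₂(1-p) is the binary entropy function.

H(0.4937) = 0.9999 bits
C = 1 - 0.9999 = 0.0001 bits per symbol

This means we can reliably transmit up to 0.0001 bits of information per channel use.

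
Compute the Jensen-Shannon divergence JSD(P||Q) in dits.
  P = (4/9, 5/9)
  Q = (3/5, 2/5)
0.0053 dits

Jensen-Shannon divergence is:
JSD(P||Q) = 0.5 × D_KL(P||M) + 0.5 × D_KL(Q||M)
where M = 0.5 × (P + Q) is the mixture distribution.

M = 0.5 × (4/9, 5/9) + 0.5 × (3/5, 2/5) = (0.522222, 0.477778)

D_KL(P||M) = 0.0053 dits
D_KL(Q||M) = 0.0053 dits

JSD(P||Q) = 0.5 × 0.0053 + 0.5 × 0.0053 = 0.0053 dits

Unlike KL divergence, JSD is symmetric and bounded: 0 ≤ JSD ≤ log(2).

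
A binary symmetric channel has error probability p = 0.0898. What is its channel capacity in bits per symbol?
0.5642 bits

For a binary symmetric channel (BSC) with error probability p:
Capacity C = 1 - H(p) bits per symbol

where H(p) = -p log₂(p) - (1-p) log₂(1-p) is the binary entropy function.

H(0.0898) = 0.4358 bits
C = 1 - 0.4358 = 0.5642 bits per symbol

This means we can reliably transmit up to 0.5642 bits of information per channel use.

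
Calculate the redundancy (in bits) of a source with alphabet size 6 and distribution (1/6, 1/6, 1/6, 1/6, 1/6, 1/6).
0.0000 bits

Redundancy measures how far a source is from maximum entropy:
R = H_max - H(X)

Maximum entropy for 6 symbols: H_max = log_2(6) = 2.5850 bits
Actual entropy: H(X) = 2.5850 bits
Redundancy: R = 2.5850 - 2.5850 = 0.0000 bits

This redundancy represents potential for compression: the source could be compressed by 0.0000 bits per symbol.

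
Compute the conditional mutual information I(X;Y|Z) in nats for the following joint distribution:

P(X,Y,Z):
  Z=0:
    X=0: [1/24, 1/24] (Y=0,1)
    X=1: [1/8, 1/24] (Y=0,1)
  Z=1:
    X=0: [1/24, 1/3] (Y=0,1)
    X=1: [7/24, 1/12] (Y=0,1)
0.1934 nats

Conditional mutual information: I(X;Y|Z) = H(X|Z) + H(Y|Z) - H(X,Y|Z)

H(Z) = 0.5623
H(X,Z) = 1.2413 → H(X|Z) = 0.6790
H(Y,Z) = 1.2367 → H(Y|Z) = 0.6743
H(X,Y,Z) = 1.7223 → H(X,Y|Z) = 1.1599

I(X;Y|Z) = 0.6790 + 0.6743 - 1.1599 = 0.1934 nats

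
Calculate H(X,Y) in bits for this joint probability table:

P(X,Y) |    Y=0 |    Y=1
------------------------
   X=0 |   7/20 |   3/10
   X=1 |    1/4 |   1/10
1.8834 bits

Joint entropy is H(X,Y) = -Σ_{x,y} p(x,y) log p(x,y).

Summing over all non-zero entries:
H(X,Y) = -[7/20·log_2(7/20) + 3/10·log_2(3/10) + 1/4·log_2(1/4) + 1/10·log_2(1/10)]
H(X,Y) = 1.8834 bits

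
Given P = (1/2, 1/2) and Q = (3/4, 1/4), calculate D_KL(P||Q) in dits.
0.0625 dits

KL divergence: D_KL(P||Q) = Σ p(x) log(p(x)/q(x))

Computing term by term:
  x=0: 1/2 × log_10[(1/2)/(3/4)] = 1/2 × -0.1761 = -0.0880
  x=1: 1/2 × log_10[(1/2)/(1/4)] = 1/2 × 0.3010 = 0.1505

D_KL(P||Q) = 0.0625 dits

Note: KL divergence is always non-negative and equals 0 iff P = Q.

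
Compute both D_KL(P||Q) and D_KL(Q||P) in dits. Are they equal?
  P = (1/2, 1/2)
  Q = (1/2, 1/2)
D_KL(P||Q) = 0.0000, D_KL(Q||P) = 0.0000

KL divergence is not symmetric: D_KL(P||Q) ≠ D_KL(Q||P) in general.

D_KL(P||Q) = 0.0000 dits
D_KL(Q||P) = 0.0000 dits

In this case they happen to be equal (to 4 decimal places).

This asymmetry is why KL divergence is not a true distance metric.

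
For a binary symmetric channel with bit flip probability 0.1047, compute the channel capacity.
0.5163 bits

For a binary symmetric channel (BSC) with error probability p:
Capacity C = 1 - H(p) bits per symbol

where H(p) = -p log₂(p) - (1-p) log₂(1-p) is the binary entropy function.

H(0.1047) = 0.4837 bits
C = 1 - 0.4837 = 0.5163 bits per symbol

This means we can reliably transmit up to 0.5163 bits of information per channel use.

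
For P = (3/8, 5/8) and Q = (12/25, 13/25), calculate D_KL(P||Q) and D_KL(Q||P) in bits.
D_KL(P||Q) = 0.0323, D_KL(Q||P) = 0.0330

KL divergence is not symmetric: D_KL(P||Q) ≠ D_KL(Q||P) in general.

D_KL(P||Q) = 0.0323 bits
D_KL(Q||P) = 0.0330 bits

No, they are not equal!

This asymmetry is why KL divergence is not a true distance metric.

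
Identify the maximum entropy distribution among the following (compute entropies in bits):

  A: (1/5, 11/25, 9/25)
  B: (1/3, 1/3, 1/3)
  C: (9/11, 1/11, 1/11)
B

For a discrete distribution over n outcomes, entropy is maximized by the uniform distribution.

Computing entropies:
H(A) = 1.5161 bits
H(B) = 1.5850 bits
H(C) = 0.8659 bits

The uniform distribution (where all probabilities equal 1/3) achieves the maximum entropy of log_2(3) = 1.5850 bits.

Distribution B has the highest entropy.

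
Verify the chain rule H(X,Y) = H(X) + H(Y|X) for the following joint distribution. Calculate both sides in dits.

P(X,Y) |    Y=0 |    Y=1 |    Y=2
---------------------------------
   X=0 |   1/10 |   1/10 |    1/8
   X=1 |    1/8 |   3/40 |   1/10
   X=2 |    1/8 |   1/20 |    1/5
H(X,Y) = 0.9279, H(X) = 0.4752, H(Y|X) = 0.4526 (all in dits)

Chain rule: H(X,Y) = H(X) + H(Y|X)

Left side — joint entropy directly:
H(X,Y) = -Σ p(x,y) log p(x,y) = 0.9279 dits

Right side — compute H(Y|X) from the conditional distributions:
P(X) = (13/40, 3/10, 3/8), so H(X) = 0.4752 dits
H(Y|X) = Σ_x P(X=x) · H(Y|X=x):
  P(Y|X=0) = (4/13, 4/13, 5/13), H(Y|X=0) = 0.4746, weight P(X=0) = 13/40
  P(Y|X=1) = (5/12, 1/4, 1/3), H(Y|X=1) = 0.4680, weight P(X=1) = 3/10
  P(Y|X=2) = (1/3, 2/15, 8/15), H(Y|X=2) = 0.4213, weight P(X=2) = 3/8
H(Y|X) = 0.4526 dits

H(X) + H(Y|X) = 0.4752 + 0.4526 = 0.9279 dits

Both sides equal 0.9279 dits. ✓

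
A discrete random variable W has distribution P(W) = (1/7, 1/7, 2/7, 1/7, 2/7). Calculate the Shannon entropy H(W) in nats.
1.5498 nats

Shannon entropy is H(X) = -Σ p(x) log p(x).

For P = (1/7, 1/7, 2/7, 1/7, 2/7):
H = -1/7 × log_e(1/7) -1/7 × log_e(1/7) -2/7 × log_e(2/7) -1/7 × log_e(1/7) -2/7 × log_e(2/7)
H = 1.5498 nats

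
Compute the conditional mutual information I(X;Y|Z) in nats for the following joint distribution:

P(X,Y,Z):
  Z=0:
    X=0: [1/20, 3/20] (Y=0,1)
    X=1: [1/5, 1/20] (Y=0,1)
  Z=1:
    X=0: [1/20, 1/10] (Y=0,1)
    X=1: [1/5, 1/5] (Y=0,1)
0.0778 nats

Conditional mutual information: I(X;Y|Z) = H(X|Z) + H(Y|Z) - H(X,Y|Z)

H(Z) = 0.6881
H(X,Z) = 1.3195 → H(X|Z) = 0.6314
H(Y,Z) = 1.3762 → H(Y|Z) = 0.6881
H(X,Y,Z) = 1.9298 → H(X,Y|Z) = 1.2417

I(X;Y|Z) = 0.6314 + 0.6881 - 1.2417 = 0.0778 nats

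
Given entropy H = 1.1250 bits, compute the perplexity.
2.1810

Perplexity is 2^H (or exp(H) for natural log).

H = 1.1250 bits
Perplexity = 2^1.1250 = 2.1810

Interpretation: The model's uncertainty is equivalent to choosing uniformly among 2.2 options.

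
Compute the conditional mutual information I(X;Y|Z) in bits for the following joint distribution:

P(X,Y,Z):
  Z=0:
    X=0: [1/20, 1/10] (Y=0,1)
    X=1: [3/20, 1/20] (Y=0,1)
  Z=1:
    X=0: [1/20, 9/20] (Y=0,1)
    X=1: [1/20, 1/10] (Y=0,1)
0.0752 bits

Conditional mutual information: I(X;Y|Z) = H(X|Z) + H(Y|Z) - H(X,Y|Z)

H(Z) = 0.9341
H(X,Z) = 1.7855 → H(X|Z) = 0.8514
H(Y,Z) = 1.6815 → H(Y|Z) = 0.7474
H(X,Y,Z) = 2.4577 → H(X,Y|Z) = 1.5236

I(X;Y|Z) = 0.8514 + 0.7474 - 1.5236 = 0.0752 bits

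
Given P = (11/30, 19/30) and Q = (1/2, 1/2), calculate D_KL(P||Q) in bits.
0.0519 bits

KL divergence: D_KL(P||Q) = Σ p(x) log(p(x)/q(x))

Computing term by term:
  x=0: 11/30 × log_2[(11/30)/(1/2)] = 11/30 × -0.4475 = -0.1641
  x=1: 19/30 × log_2[(19/30)/(1/2)] = 19/30 × 0.3410 = 0.2160

D_KL(P||Q) = 0.0519 bits

Note: KL divergence is always non-negative and equals 0 iff P = Q.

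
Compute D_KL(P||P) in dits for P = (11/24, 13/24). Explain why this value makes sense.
0.0000 dits

KL divergence satisfies the Gibbs inequality: D_KL(P||Q) ≥ 0 for all distributions P, Q.

D_KL(P||Q) = Σ p(x) log(p(x)/q(x))
Each term is p(x) × log_10(p(x)/p(x)) = p(x) × log_10(1) = 0, so the sum is 0.
D_KL(P||Q) = 0.0000 dits

When P = Q, the KL divergence is exactly 0, as there is no 'divergence' between identical distributions.

This non-negativity is a fundamental property: relative entropy cannot be negative because it measures how different Q is from P.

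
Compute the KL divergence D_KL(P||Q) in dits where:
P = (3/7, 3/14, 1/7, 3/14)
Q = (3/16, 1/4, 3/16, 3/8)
0.0706 dits

KL divergence: D_KL(P||Q) = Σ p(x) log(p(x)/q(x))

Computing term by term:
  x=0: 3/7 × log_10[(3/7)/(3/16)] = 3/7 × 0.3590 = 0.1539
  x=1: 3/14 × log_10[(3/14)/(1/4)] = 3/14 × -0.0669 = -0.0143
  x=2: 1/7 × log_10[(1/7)/(3/16)] = 1/7 × -0.1181 = -0.0169
  x=3: 3/14 × log_10[(3/14)/(3/8)] = 3/14 × -0.2430 = -0.0521

D_KL(P||Q) = 0.0706 dits

Note: KL divergence is always non-negative and equals 0 iff P = Q.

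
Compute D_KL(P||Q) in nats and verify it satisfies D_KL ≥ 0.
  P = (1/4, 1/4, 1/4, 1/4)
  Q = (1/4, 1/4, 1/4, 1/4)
0.0000 nats

KL divergence satisfies the Gibbs inequality: D_KL(P||Q) ≥ 0 for all distributions P, Q.

D_KL(P||Q) = Σ p(x) log(p(x)/q(x))
Term by term:
  x=0: 1/4 × log_e[(1/4)/(1/4)] = 0.0000
  x=1: 1/4 × log_e[(1/4)/(1/4)] = 0.0000
  x=2: 1/4 × log_e[(1/4)/(1/4)] = 0.0000
  x=3: 1/4 × log_e[(1/4)/(1/4)] = 0.0000
D_KL(P||Q) = 0.0000 nats

D_KL(P||Q) = 0.0000 ≥ 0 ✓

This non-negativity is a fundamental property: relative entropy cannot be negative because it measures how different Q is from P.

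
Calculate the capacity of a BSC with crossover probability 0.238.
0.2083 bits

For a binary symmetric channel (BSC) with error probability p:
Capacity C = 1 - H(p) bits per symbol

where H(p) = -p log₂(p) - (1-p) log₂(1-p) is the binary entropy function.

H(0.238) = 0.7917 bits
C = 1 - 0.7917 = 0.2083 bits per symbol

This means we can reliably transmit up to 0.2083 bits of information per channel use.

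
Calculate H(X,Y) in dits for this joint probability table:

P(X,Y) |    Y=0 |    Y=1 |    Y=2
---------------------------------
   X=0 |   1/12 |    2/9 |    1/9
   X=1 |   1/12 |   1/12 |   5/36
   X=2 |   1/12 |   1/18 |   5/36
0.9188 dits

Joint entropy is H(X,Y) = -Σ_{x,y} p(x,y) log p(x,y).

Summing over all non-zero entries:
H(X,Y) = -[1/12·log_10(1/12) + 2/9·log_10(2/9) + 1/9·log_10(1/9) + 1/12·log_10(1/12) + 1/12·log_10(1/12) + 5/36·log_10(5/36) + 1/12·log_10(1/12) + 1/18·log_10(1/18) + 5/36·log_10(5/36)]
H(X,Y) = 0.9188 dits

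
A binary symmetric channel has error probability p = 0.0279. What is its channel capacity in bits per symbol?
0.8163 bits

For a binary symmetric channel (BSC) with error probability p:
Capacity C = 1 - H(p) bits per symbol

where H(p) = -p log₂(p) - (1-p) log₂(1-p) is the binary entropy function.

H(0.0279) = 0.1837 bits
C = 1 - 0.1837 = 0.8163 bits per symbol

This means we can reliably transmit up to 0.8163 bits of information per channel use.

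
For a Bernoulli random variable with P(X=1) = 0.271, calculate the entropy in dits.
0.2537 dits

The binary entropy function is:
H(p) = -p log(p) - (1-p) log(1-p)

H(0.271) = -0.271 × log_10(0.271) - 0.729 × log_10(0.729)
H(0.271) = 0.2537 dits

Note: Binary entropy is maximized at p=0.5 (H=1 bit) and minimized at p=0 or p=1 (H=0).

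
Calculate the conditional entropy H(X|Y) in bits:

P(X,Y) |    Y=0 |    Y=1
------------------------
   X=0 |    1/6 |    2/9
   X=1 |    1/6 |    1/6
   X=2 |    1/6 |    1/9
1.5577 bits

Using the chain rule: H(X|Y) = H(X,Y) - H(Y)

First, compute H(X,Y) = 2.5577 bits

Marginal P(Y) = (1/2, 1/2)
H(Y) = 1.0000 bits

H(X|Y) = H(X,Y) - H(Y) = 2.5577 - 1.0000 = 1.5577 bits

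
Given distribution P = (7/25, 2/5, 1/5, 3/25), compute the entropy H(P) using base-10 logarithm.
0.5643 dits

Shannon entropy is H(X) = -Σ p(x) log p(x).

For P = (7/25, 2/5, 1/5, 3/25):
H = -7/25 × log_10(7/25) -2/5 × log_10(2/5) -1/5 × log_10(1/5) -3/25 × log_10(3/25)
H = 0.5643 dits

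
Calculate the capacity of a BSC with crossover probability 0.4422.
0.0097 bits

For a binary symmetric channel (BSC) with error probability p:
Capacity C = 1 - H(p) bits per symbol

where H(p) = -p log₂(p) - (1-p) log₂(1-p) is the binary entropy function.

H(0.4422) = 0.9903 bits
C = 1 - 0.9903 = 0.0097 bits per symbol

This means we can reliably transmit up to 0.0097 bits of information per channel use.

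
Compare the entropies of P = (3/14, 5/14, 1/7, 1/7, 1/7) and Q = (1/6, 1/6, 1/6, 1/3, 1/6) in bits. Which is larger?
Q

Computing entropies in bits:
H(P) = 2.2099
H(Q) = 2.2516

Distribution Q has higher entropy.

Intuition: The distribution closer to uniform (more spread out) has higher entropy.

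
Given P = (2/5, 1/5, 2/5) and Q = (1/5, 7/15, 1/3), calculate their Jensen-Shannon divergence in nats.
0.0459 nats

Jensen-Shannon divergence is:
JSD(P||Q) = 0.5 × D_KL(P||M) + 0.5 × D_KL(Q||M)
where M = 0.5 × (P + Q) is the mixture distribution.

M = 0.5 × (2/5, 1/5, 2/5) + 0.5 × (1/5, 7/15, 1/3) = (3/10, 1/3, 11/30)

D_KL(P||M) = 0.0477 nats
D_KL(Q||M) = 0.0442 nats

JSD(P||Q) = 0.5 × 0.0477 + 0.5 × 0.0442 = 0.0459 nats

Unlike KL divergence, JSD is symmetric and bounded: 0 ≤ JSD ≤ log(2).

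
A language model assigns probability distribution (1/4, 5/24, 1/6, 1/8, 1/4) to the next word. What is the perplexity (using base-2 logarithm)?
4.8477

Perplexity is 2^H (or exp(H) for natural log).

First, H = -Σ p log p = 2.2773 bits
Perplexity = 2^2.2773 = 4.8477

Interpretation: The model's uncertainty is equivalent to choosing uniformly among 4.8 options.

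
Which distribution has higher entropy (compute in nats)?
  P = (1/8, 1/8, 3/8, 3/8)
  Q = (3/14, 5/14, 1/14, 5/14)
P

Computing entropies in nats:
H(P) = 1.2555
H(Q) = 1.2540

Distribution P has higher entropy.

Intuition: The distribution closer to uniform (more spread out) has higher entropy.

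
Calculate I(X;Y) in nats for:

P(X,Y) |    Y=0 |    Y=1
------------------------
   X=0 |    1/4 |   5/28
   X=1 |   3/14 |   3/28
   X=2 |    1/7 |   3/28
0.0036 nats

Mutual information: I(X;Y) = H(X) + H(Y) - H(X,Y)

Marginals:
P(X) = (3/7, 9/28, 1/4), H(X) = 1.0745 nats
P(Y) = (17/28, 11/28), H(Y) = 0.6700 nats

Joint entropy: H(X,Y) = 1.7409 nats

I(X;Y) = 1.0745 + 0.6700 - 1.7409 = 0.0036 nats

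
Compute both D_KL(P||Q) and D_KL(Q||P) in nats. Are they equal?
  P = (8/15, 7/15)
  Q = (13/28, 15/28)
D_KL(P||Q) = 0.0096, D_KL(Q||P) = 0.0095

KL divergence is not symmetric: D_KL(P||Q) ≠ D_KL(Q||P) in general.

D_KL(P||Q) = 0.0096 nats
D_KL(Q||P) = 0.0095 nats

No, they are not equal!

This asymmetry is why KL divergence is not a true distance metric.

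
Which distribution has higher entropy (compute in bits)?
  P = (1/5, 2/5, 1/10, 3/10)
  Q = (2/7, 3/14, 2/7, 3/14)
Q

Computing entropies in bits:
H(P) = 1.8464
H(Q) = 1.9852

Distribution Q has higher entropy.

Intuition: The distribution closer to uniform (more spread out) has higher entropy.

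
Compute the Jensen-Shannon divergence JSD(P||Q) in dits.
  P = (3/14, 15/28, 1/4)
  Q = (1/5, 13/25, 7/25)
0.0003 dits

Jensen-Shannon divergence is:
JSD(P||Q) = 0.5 × D_KL(P||M) + 0.5 × D_KL(Q||M)
where M = 0.5 × (P + Q) is the mixture distribution.

M = 0.5 × (3/14, 15/28, 1/4) + 0.5 × (1/5, 13/25, 7/25) = (0.207143, 0.527857, 0.265)

D_KL(P||M) = 0.0003 dits
D_KL(Q||M) = 0.0003 dits

JSD(P||Q) = 0.5 × 0.0003 + 0.5 × 0.0003 = 0.0003 dits

Unlike KL divergence, JSD is symmetric and bounded: 0 ≤ JSD ≤ log(2).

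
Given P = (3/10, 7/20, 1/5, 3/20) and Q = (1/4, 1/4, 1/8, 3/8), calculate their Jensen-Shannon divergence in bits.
0.0499 bits

Jensen-Shannon divergence is:
JSD(P||Q) = 0.5 × D_KL(P||M) + 0.5 × D_KL(Q||M)
where M = 0.5 × (P + Q) is the mixture distribution.

M = 0.5 × (3/10, 7/20, 1/5, 3/20) + 0.5 × (1/4, 1/4, 1/8, 3/8) = (11/40, 3/10, 0.1625, 0.2625)

D_KL(P||M) = 0.0543 bits
D_KL(Q||M) = 0.0455 bits

JSD(P||Q) = 0.5 × 0.0543 + 0.5 × 0.0455 = 0.0499 bits

Unlike KL divergence, JSD is symmetric and bounded: 0 ≤ JSD ≤ log(2).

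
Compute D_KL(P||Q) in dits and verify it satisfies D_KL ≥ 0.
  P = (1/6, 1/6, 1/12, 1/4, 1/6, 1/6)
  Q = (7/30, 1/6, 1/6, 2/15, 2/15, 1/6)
0.0350 dits

KL divergence satisfies the Gibbs inequality: D_KL(P||Q) ≥ 0 for all distributions P, Q.

D_KL(P||Q) = Σ p(x) log(p(x)/q(x))
Term by term:
  x=0: 1/6 × log_10[(1/6)/(7/30)] = -0.0244
  x=1: 1/6 × log_10[(1/6)/(1/6)] = 0.0000
  x=2: 1/12 × log_10[(1/12)/(1/6)] = -0.0251
  x=3: 1/4 × log_10[(1/4)/(2/15)] = 0.0683
  x=4: 1/6 × log_10[(1/6)/(2/15)] = 0.0162
  x=5: 1/6 × log_10[(1/6)/(1/6)] = 0.0000
D_KL(P||Q) = 0.0350 dits

D_KL(P||Q) = 0.0350 ≥ 0 ✓

This non-negativity is a fundamental property: relative entropy cannot be negative because it measures how different Q is from P.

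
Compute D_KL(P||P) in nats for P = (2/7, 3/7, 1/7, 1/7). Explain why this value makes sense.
0.0000 nats

KL divergence satisfies the Gibbs inequality: D_KL(P||Q) ≥ 0 for all distributions P, Q.

D_KL(P||Q) = Σ p(x) log(p(x)/q(x))
Each term is p(x) × log_e(p(x)/p(x)) = p(x) × log_e(1) = 0, so the sum is 0.
D_KL(P||Q) = 0.0000 nats

When P = Q, the KL divergence is exactly 0, as there is no 'divergence' between identical distributions.

This non-negativity is a fundamental property: relative entropy cannot be negative because it measures how different Q is from P.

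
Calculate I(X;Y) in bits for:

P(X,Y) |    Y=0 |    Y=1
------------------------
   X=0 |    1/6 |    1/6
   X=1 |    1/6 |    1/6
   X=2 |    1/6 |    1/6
0.0000 bits

Mutual information: I(X;Y) = H(X) + H(Y) - H(X,Y)

Marginals:
P(X) = (1/3, 1/3, 1/3), H(X) = 1.5850 bits
P(Y) = (1/2, 1/2), H(Y) = 1.0000 bits

Joint entropy: H(X,Y) = 2.5850 bits

I(X;Y) = 1.5850 + 1.0000 - 2.5850 = 0.0000 bits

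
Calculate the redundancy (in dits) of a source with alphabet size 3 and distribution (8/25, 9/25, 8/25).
0.0007 dits

Redundancy measures how far a source is from maximum entropy:
R = H_max - H(X)

Maximum entropy for 3 symbols: H_max = log_10(3) = 0.4771 dits
Actual entropy: H(X) = 0.4764 dits
Redundancy: R = 0.4771 - 0.4764 = 0.0007 dits

This redundancy represents potential for compression: the source could be compressed by 0.0007 dits per symbol.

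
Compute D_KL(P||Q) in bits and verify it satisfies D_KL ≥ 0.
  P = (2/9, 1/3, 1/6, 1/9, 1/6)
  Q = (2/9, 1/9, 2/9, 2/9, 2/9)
0.2789 bits

KL divergence satisfies the Gibbs inequality: D_KL(P||Q) ≥ 0 for all distributions P, Q.

D_KL(P||Q) = Σ p(x) log(p(x)/q(x))
Term by term:
  x=0: 2/9 × log_2[(2/9)/(2/9)] = 0.0000
  x=1: 1/3 × log_2[(1/3)/(1/9)] = 0.5283
  x=2: 1/6 × log_2[(1/6)/(2/9)] = -0.0692
  x=3: 1/9 × log_2[(1/9)/(2/9)] = -0.1111
  x=4: 1/6 × log_2[(1/6)/(2/9)] = -0.0692
D_KL(P||Q) = 0.2789 bits

D_KL(P||Q) = 0.2789 ≥ 0 ✓

This non-negativity is a fundamental property: relative entropy cannot be negative because it measures how different Q is from P.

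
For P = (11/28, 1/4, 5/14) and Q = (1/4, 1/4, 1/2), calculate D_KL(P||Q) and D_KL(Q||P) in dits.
D_KL(P||Q) = 0.0249, D_KL(Q||P) = 0.0240

KL divergence is not symmetric: D_KL(P||Q) ≠ D_KL(Q||P) in general.

D_KL(P||Q) = 0.0249 dits
D_KL(Q||P) = 0.0240 dits

No, they are not equal!

This asymmetry is why KL divergence is not a true distance metric.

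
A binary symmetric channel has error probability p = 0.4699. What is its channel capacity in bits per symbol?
0.0026 bits

For a binary symmetric channel (BSC) with error probability p:
Capacity C = 1 - H(p) bits per symbol

where H(p) = -p log₂(p) - (1-p) log₂(1-p) is the binary entropy function.

H(0.4699) = 0.9974 bits
C = 1 - 0.9974 = 0.0026 bits per symbol

This means we can reliably transmit up to 0.0026 bits of information per channel use.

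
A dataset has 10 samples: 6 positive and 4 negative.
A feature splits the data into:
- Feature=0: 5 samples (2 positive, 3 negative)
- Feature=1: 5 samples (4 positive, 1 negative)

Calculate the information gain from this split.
0.1245 bits

Information Gain = H(Y) - H(Y|Feature)

Before split:
P(positive) = 6/10 = 0.6000
H(Y) = 0.9710 bits

After split:
Feature=0: H = 0.9710 bits (weight = 5/10)
Feature=1: H = 0.7219 bits (weight = 5/10)
H(Y|Feature) = (5/10)×0.9710 + (5/10)×0.7219 = 0.8464 bits

Information Gain = 0.9710 - 0.8464 = 0.1245 bits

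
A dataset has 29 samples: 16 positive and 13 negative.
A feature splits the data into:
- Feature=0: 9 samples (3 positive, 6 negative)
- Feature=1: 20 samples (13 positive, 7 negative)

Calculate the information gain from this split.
0.0631 bits

Information Gain = H(Y) - H(Y|Feature)

Before split:
P(positive) = 16/29 = 0.5517
H(Y) = 0.9923 bits

After split:
Feature=0: H = 0.9183 bits (weight = 9/29)
Feature=1: H = 0.9341 bits (weight = 20/29)
H(Y|Feature) = (9/29)×0.9183 + (20/29)×0.9341 = 0.9292 bits

Information Gain = 0.9923 - 0.9292 = 0.0631 bits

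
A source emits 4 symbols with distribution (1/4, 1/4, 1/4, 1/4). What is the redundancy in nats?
0.0000 nats

Redundancy measures how far a source is from maximum entropy:
R = H_max - H(X)

Maximum entropy for 4 symbols: H_max = log_e(4) = 1.3863 nats
Actual entropy: H(X) = 1.3863 nats
Redundancy: R = 1.3863 - 1.3863 = 0.0000 nats

This redundancy represents potential for compression: the source could be compressed by 0.0000 nats per symbol.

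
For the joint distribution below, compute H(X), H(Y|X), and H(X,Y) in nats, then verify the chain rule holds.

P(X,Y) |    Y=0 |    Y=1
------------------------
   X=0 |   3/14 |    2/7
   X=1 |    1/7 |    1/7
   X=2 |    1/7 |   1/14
H(X,Y) = 1.7105, H(X) = 1.0346, H(Y|X) = 0.6759 (all in nats)

Chain rule: H(X,Y) = H(X) + H(Y|X)

Left side — joint entropy directly:
H(X,Y) = -Σ p(x,y) log p(x,y) = 1.7105 nats

Right side — compute H(Y|X) from the conditional distributions:
P(X) = (1/2, 2/7, 3/14), so H(X) = 1.0346 nats
H(Y|X) = Σ_x P(X=x) · H(Y|X=x):
  P(Y|X=0) = (3/7, 4/7), H(Y|X=0) = 0.6829, weight P(X=0) = 1/2
  P(Y|X=1) = (1/2, 1/2), H(Y|X=1) = 0.6931, weight P(X=1) = 2/7
  P(Y|X=2) = (2/3, 1/3), H(Y|X=2) = 0.6365, weight P(X=2) = 3/14
H(Y|X) = 0.6759 nats

H(X) + H(Y|X) = 1.0346 + 0.6759 = 1.7105 nats

Both sides equal 1.7105 nats. ✓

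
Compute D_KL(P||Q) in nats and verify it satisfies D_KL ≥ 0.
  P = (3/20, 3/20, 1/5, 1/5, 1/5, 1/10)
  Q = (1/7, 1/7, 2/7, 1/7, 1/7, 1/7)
0.0422 nats

KL divergence satisfies the Gibbs inequality: D_KL(P||Q) ≥ 0 for all distributions P, Q.

D_KL(P||Q) = Σ p(x) log(p(x)/q(x))
Term by term:
  x=0: 3/20 × log_e[(3/20)/(1/7)] = 0.0073
  x=1: 3/20 × log_e[(3/20)/(1/7)] = 0.0073
  x=2: 1/5 × log_e[(1/5)/(2/7)] = -0.0713
  x=3: 1/5 × log_e[(1/5)/(1/7)] = 0.0673
  x=4: 1/5 × log_e[(1/5)/(1/7)] = 0.0673
  x=5: 1/10 × log_e[(1/10)/(1/7)] = -0.0357
D_KL(P||Q) = 0.0422 nats

D_KL(P||Q) = 0.0422 ≥ 0 ✓

This non-negativity is a fundamental property: relative entropy cannot be negative because it measures how different Q is from P.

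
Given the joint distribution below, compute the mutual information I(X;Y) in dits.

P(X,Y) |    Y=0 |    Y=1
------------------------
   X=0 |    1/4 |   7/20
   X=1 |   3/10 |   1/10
0.0242 dits

Mutual information: I(X;Y) = H(X) + H(Y) - H(X,Y)

Marginals:
P(X) = (3/5, 2/5), H(X) = 0.2923 dits
P(Y) = (11/20, 9/20), H(Y) = 0.2989 dits

Joint entropy: H(X,Y) = 0.5670 dits

I(X;Y) = 0.2923 + 0.2989 - 0.5670 = 0.0242 dits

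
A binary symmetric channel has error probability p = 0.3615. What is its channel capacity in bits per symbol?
0.0561 bits

For a binary symmetric channel (BSC) with error probability p:
Capacity C = 1 - H(p) bits per symbol

where H(p) = -p log₂(p) - (1-p) log₂(1-p) is the binary entropy function.

H(0.3615) = 0.9439 bits
C = 1 - 0.9439 = 0.0561 bits per symbol

This means we can reliably transmit up to 0.0561 bits of information per channel use.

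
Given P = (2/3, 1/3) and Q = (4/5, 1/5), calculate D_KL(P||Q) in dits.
0.0212 dits

KL divergence: D_KL(P||Q) = Σ p(x) log(p(x)/q(x))

Computing term by term:
  x=0: 2/3 × log_10[(2/3)/(4/5)] = 2/3 × -0.0792 = -0.0528
  x=1: 1/3 × log_10[(1/3)/(1/5)] = 1/3 × 0.2218 = 0.0739

D_KL(P||Q) = 0.0212 dits

Note: KL divergence is always non-negative and equals 0 iff P = Q.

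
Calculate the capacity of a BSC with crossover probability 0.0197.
0.8602 bits

For a binary symmetric channel (BSC) with error probability p:
Capacity C = 1 - H(p) bits per symbol

where H(p) = -p log₂(p) - (1-p) log₂(1-p) is the binary entropy function.

H(0.0197) = 0.1398 bits
C = 1 - 0.1398 = 0.8602 bits per symbol

This means we can reliably transmit up to 0.8602 bits of information per channel use.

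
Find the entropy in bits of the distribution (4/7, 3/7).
0.9852 bits

Shannon entropy is H(X) = -Σ p(x) log p(x).

For P = (4/7, 3/7):
H = -4/7 × log_2(4/7) -3/7 × log_2(3/7)
H = 0.9852 bits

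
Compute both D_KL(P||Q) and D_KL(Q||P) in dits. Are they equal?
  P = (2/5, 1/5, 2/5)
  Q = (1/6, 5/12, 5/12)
D_KL(P||Q) = 0.0812, D_KL(Q||P) = 0.0768

KL divergence is not symmetric: D_KL(P||Q) ≠ D_KL(Q||P) in general.

D_KL(P||Q) = 0.0812 dits
D_KL(Q||P) = 0.0768 dits

No, they are not equal!

This asymmetry is why KL divergence is not a true distance metric.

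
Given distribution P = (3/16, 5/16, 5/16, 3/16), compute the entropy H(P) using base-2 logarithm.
1.9544 bits

Shannon entropy is H(X) = -Σ p(x) log p(x).

For P = (3/16, 5/16, 5/16, 3/16):
H = -3/16 × log_2(3/16) -5/16 × log_2(5/16) -5/16 × log_2(5/16) -3/16 × log_2(3/16)
H = 1.9544 bits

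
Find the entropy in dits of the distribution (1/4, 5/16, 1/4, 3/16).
0.5952 dits

Shannon entropy is H(X) = -Σ p(x) log p(x).

For P = (1/4, 5/16, 1/4, 3/16):
H = -1/4 × log_10(1/4) -5/16 × log_10(5/16) -1/4 × log_10(1/4) -3/16 × log_10(3/16)
H = 0.5952 dits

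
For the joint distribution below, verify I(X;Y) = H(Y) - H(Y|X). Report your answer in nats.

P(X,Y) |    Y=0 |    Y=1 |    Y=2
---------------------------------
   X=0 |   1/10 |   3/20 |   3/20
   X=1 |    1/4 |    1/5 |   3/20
I(X;Y) = 0.0167 nats

Mutual information has multiple equivalent forms:
- I(X;Y) = H(X) - H(X|Y)
- I(X;Y) = H(Y) - H(Y|X)
- I(X;Y) = H(X) + H(Y) - H(X,Y)

Computing all quantities:
H(X) = 0.6730, H(Y) = 1.0961, H(X,Y) = 1.7524
H(X|Y) = 0.6564, H(Y|X) = 1.0794

Verification:
H(X) - H(X|Y) = 0.6730 - 0.6564 = 0.0167
H(Y) - H(Y|X) = 1.0961 - 1.0794 = 0.0167
H(X) + H(Y) - H(X,Y) = 0.6730 + 1.0961 - 1.7524 = 0.0167

All forms give I(X;Y) = 0.0167 nats. ✓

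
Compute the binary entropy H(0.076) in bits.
0.3879 bits

The binary entropy function is:
H(p) = -p log(p) - (1-p) log(1-p)

H(0.076) = -0.076 × log_2(0.076) - 0.924 × log_2(0.924)
H(0.076) = 0.3879 bits

Note: Binary entropy is maximized at p=0.5 (H=1 bit) and minimized at p=0 or p=1 (H=0).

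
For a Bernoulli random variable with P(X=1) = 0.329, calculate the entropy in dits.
0.2751 dits

The binary entropy function is:
H(p) = -p log(p) - (1-p) log(1-p)

H(0.329) = -0.329 × log_10(0.329) - 0.671 × log_10(0.671)
H(0.329) = 0.2751 dits

Note: Binary entropy is maximized at p=0.5 (H=1 bit) and minimized at p=0 or p=1 (H=0).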